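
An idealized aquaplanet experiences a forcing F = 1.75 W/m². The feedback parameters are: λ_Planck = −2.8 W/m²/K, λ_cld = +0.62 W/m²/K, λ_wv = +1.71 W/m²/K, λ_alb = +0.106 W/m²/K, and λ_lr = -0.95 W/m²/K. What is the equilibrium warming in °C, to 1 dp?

1.3 °C

Net feedback parameter λ = (−2.8) + (+0.62) + (+1.71) + (+0.106) + (-0.95) = -1.314 W/m²/K.
ΔT = −F/λ = −1.75/(-1.314) = 1.3 °C.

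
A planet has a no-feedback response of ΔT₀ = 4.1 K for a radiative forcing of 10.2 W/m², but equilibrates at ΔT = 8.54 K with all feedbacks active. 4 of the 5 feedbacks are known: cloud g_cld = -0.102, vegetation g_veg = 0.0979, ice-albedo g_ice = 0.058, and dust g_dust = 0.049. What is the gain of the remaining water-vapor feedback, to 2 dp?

Amplification A = ΔT/ΔT₀ = 8.54/4.1 = 2.083.
Total gain g = 1 − 1/A = 1 − 1/2.083 = 0.5199.
Known gains sum to -0.102 + 0.0979 + 0.058 + 0.049 = 0.1029.
g_wv = 0.5199 − 0.1029 = 0.42.

0.42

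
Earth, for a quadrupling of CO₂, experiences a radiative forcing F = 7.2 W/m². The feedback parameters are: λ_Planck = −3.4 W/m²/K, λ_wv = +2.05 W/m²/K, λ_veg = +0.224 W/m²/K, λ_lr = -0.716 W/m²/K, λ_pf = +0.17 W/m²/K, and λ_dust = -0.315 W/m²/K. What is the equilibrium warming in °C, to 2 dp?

Net feedback parameter λ = (−3.4) + (+2.05) + (+0.224) + (-0.716) + (+0.17) + (-0.315) = -1.987 W/m²/K.
ΔT = −F/λ = −7.2/(-1.987) = 3.62 °C.

3.62 °C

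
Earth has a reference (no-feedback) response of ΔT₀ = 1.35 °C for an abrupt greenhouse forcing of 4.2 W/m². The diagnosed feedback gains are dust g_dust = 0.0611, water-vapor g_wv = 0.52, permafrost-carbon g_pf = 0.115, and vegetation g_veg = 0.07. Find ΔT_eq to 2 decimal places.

Total gain g = 0.0611 + 0.52 + 0.115 + 0.07 = 0.7661.
Amplification A = 1/(1 − 0.7661) = 4.275.
ΔT = 1.35 × 4.275 = 5.77 °C.

5.77 °C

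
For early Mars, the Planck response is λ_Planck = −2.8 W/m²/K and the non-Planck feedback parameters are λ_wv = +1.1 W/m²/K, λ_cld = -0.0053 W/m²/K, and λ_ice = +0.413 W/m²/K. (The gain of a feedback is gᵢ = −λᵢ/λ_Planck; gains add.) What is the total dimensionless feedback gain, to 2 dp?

Convert to gains: g_wv = 1.1/2.8 = 0.3929; g_cld = -0.0053/2.8 = -0.001893; g_ice = 0.413/2.8 = 0.1475.
Total gain g = 0.538507.

0.54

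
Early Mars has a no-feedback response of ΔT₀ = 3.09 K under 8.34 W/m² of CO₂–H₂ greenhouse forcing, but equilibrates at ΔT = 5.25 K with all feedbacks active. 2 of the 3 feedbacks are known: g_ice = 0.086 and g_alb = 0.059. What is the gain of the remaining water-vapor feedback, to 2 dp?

0.27

Amplification A = ΔT/ΔT₀ = 5.25/3.09 = 1.699.
Total gain g = 1 − 1/A = 1 − 1/1.699 = 0.4114.
Known gains sum to 0.086 + 0.059 = 0.145.
g_wv = 0.4114 − 0.145 = 0.27.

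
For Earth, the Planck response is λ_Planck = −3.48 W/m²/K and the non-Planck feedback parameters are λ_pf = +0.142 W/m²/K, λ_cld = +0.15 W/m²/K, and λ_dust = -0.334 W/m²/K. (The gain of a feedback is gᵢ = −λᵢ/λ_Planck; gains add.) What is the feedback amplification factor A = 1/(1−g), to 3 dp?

Convert to gains: g_pf = 0.142/3.48 = 0.0408; g_cld = 0.15/3.48 = 0.0431; g_dust = -0.334/3.48 = -0.09598.
Total gain g = -0.01208.
A = 1/(1 + 0.01208) = 0.988.

0.988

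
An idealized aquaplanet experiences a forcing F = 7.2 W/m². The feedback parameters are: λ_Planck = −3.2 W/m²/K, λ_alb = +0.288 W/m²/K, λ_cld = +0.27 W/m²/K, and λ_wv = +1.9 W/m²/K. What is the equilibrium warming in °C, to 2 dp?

Net feedback parameter λ = (−3.2) + (+0.288) + (+0.27) + (+1.9) = -0.742 W/m²/K.
ΔT = −F/λ = −7.2/(-0.742) = 9.70 °C.

9.70 °C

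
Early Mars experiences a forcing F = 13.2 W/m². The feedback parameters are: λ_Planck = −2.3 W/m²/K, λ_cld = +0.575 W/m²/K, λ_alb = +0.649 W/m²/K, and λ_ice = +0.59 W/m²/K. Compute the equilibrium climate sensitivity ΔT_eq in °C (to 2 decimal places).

27.16 °C

Net feedback parameter λ = (−2.3) + (+0.575) + (+0.649) + (+0.59) = -0.486 W/m²/K.
ΔT = −F/λ = −13.2/(-0.486) = 27.16 °C.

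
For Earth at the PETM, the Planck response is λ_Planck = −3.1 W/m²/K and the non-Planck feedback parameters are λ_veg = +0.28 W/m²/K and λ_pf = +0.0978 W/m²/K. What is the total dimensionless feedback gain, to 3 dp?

0.122

Convert to gains: g_veg = 0.28/3.1 = 0.09032; g_pf = 0.0978/3.1 = 0.03155.
Total gain g = 0.12187.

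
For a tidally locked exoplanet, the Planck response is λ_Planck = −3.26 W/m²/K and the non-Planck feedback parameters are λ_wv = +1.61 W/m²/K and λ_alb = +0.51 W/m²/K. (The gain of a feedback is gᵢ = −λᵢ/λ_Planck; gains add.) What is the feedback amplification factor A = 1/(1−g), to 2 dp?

Convert to gains: g_wv = 1.61/3.26 = 0.4939; g_alb = 0.51/3.26 = 0.1564.
Total gain g = 0.6503.
A = 1/(1 − 0.6503) = 2.86.

2.86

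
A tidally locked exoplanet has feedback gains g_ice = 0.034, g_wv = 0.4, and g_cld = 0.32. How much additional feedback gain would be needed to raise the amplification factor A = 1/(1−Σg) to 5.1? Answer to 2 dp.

0.05

Current total gain = 0.754.
Target gain for A = 5.1: g* = 1 − 1/5.1 = 0.8039.
Additional gain needed = 0.8039 − 0.754 = 0.05.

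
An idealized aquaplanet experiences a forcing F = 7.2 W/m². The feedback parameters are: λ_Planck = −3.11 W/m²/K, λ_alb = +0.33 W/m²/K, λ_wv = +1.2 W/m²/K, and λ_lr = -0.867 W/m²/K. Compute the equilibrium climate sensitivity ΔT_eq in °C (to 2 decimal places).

2.94 °C

Net feedback parameter λ = (−3.11) + (+0.33) + (+1.2) + (-0.867) = -2.447 W/m²/K.
ΔT = −F/λ = −7.2/(-2.447) = 2.94 °C.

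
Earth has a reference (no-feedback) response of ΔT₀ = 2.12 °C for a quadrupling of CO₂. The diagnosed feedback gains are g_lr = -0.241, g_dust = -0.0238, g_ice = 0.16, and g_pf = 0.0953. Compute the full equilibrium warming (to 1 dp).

Total gain g = -0.241 − 0.0238 + 0.16 + 0.0953 = -0.0095.
Amplification A = 1/(1 + 0.0095) = 0.9906.
ΔT = 2.12 × 0.9906 = 2.1 °C.

2.1 °C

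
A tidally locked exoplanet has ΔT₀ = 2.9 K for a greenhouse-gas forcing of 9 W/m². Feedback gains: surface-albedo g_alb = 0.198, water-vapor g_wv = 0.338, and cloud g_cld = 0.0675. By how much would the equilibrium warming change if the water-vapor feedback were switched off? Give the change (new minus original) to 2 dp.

Original: g = 0.6035, ΔT = 2.9/(1−0.6035) = 7.3140 K.
Without water-vapor: g' = 0.2655, ΔT' = 2.9/(1−0.2655) = 3.9483 K.
Change = 3.9483 − 7.3140 = -3.37 K.

-3.37 K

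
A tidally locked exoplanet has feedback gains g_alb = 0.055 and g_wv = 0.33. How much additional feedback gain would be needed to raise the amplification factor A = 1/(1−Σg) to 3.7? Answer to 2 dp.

Current total gain = 0.385.
Target gain for A = 3.7: g* = 1 − 1/3.7 = 0.7297.
Additional gain needed = 0.7297 − 0.385 = 0.34.

0.34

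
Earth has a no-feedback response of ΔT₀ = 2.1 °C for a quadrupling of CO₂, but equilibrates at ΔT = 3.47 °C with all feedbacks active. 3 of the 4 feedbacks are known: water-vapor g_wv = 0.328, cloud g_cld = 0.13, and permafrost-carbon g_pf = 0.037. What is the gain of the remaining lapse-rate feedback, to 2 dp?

Amplification A = ΔT/ΔT₀ = 3.47/2.1 = 1.652.
Total gain g = 1 − 1/A = 1 − 1/1.652 = 0.3947.
Known gains sum to 0.328 + 0.13 + 0.037 = 0.495.
g_lr = 0.3947 − 0.495 = -0.10.

-0.10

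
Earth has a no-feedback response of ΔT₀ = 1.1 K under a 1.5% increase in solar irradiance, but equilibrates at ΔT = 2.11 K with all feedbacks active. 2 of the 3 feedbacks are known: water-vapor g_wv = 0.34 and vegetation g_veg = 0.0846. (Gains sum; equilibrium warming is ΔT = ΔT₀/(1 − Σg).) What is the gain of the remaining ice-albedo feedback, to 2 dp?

Amplification A = ΔT/ΔT₀ = 2.11/1.1 = 1.918.
Total gain g = 1 − 1/A = 1 − 1/1.918 = 0.4786.
Known gains sum to 0.34 + 0.0846 = 0.4246.
g_ice = 0.4786 − 0.4246 = 0.05.

0.05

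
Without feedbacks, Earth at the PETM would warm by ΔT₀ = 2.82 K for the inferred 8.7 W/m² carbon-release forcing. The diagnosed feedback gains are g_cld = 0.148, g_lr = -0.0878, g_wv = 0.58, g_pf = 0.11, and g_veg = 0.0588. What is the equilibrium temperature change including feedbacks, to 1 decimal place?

14.8 K

Total gain g = 0.148 − 0.0878 + 0.58 + 0.11 + 0.0588 = 0.809.
Amplification A = 1/(1 − 0.809) = 5.236.
ΔT = 2.82 × 5.236 = 14.8 K.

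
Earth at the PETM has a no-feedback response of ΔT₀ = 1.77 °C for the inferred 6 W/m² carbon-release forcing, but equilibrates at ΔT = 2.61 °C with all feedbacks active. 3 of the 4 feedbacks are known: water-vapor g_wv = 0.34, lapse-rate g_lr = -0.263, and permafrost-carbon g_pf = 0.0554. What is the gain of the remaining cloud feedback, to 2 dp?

Amplification A = ΔT/ΔT₀ = 2.61/1.77 = 1.475.
Total gain g = 1 − 1/A = 1 − 1/1.475 = 0.322.
Known gains sum to 0.34 − 0.263 + 0.0554 = 0.1324.
g_cld = 0.322 − 0.1324 = 0.19.

0.19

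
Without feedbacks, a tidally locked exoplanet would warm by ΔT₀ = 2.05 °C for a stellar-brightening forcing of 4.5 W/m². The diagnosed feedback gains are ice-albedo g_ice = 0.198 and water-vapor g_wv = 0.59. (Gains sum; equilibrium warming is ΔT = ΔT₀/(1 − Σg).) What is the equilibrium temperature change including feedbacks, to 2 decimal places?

9.67 °C

Total gain g = 0.198 + 0.59 = 0.788.
Amplification A = 1/(1 − 0.788) = 4.717.
ΔT = 2.05 × 4.717 = 9.67 °C.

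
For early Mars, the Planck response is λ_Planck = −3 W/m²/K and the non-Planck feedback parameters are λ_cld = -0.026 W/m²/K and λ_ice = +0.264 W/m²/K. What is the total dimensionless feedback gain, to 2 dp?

Convert to gains: g_cld = -0.026/3 = -0.008667; g_ice = 0.264/3 = 0.088.
Total gain g = 0.079333.

0.08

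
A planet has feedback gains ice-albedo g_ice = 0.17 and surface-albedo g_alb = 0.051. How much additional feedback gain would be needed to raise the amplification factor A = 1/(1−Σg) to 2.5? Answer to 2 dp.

Current total gain = 0.221.
Target gain for A = 2.5: g* = 1 − 1/2.5 = 0.6.
Additional gain needed = 0.6 − 0.221 = 0.38.

0.38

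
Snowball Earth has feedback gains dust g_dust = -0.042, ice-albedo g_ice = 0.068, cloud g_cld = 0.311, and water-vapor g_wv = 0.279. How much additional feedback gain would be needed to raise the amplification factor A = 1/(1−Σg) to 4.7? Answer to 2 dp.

0.17

Current total gain = 0.616.
Target gain for A = 4.7: g* = 1 − 1/4.7 = 0.7872.
Additional gain needed = 0.7872 − 0.616 = 0.17.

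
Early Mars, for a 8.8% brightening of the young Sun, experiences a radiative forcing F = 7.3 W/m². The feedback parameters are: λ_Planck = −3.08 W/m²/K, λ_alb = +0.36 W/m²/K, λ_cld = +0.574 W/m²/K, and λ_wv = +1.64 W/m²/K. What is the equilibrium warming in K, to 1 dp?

Net feedback parameter λ = (−3.08) + (+0.36) + (+0.574) + (+1.64) = -0.506 W/m²/K.
ΔT = −F/λ = −7.3/(-0.506) = 14.4 K.

14.4 K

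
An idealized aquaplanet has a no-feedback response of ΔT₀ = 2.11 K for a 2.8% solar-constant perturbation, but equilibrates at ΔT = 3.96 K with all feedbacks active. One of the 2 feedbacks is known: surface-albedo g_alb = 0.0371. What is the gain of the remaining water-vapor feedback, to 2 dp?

Amplification A = ΔT/ΔT₀ = 3.96/2.11 = 1.877.
Total gain g = 1 − 1/A = 1 − 1/1.877 = 0.4672.
The known gain is 0.0371.
g_wv = 0.4672 − 0.0371 = 0.43.

0.43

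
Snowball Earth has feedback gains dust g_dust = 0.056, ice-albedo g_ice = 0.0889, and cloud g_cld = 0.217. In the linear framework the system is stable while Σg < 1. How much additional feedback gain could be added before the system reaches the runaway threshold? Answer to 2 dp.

0.64

Current total gain = 0.056 + 0.0889 + 0.217 = 0.3619.
Margin to runaway = 1 − 0.3619 = 0.64.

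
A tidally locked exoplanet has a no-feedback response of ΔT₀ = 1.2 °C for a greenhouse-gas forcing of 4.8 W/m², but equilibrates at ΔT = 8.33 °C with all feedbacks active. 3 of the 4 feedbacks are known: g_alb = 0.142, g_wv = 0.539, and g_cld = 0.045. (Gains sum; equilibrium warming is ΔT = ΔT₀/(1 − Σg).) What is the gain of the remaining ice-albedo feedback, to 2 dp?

0.13

Amplification A = ΔT/ΔT₀ = 8.33/1.2 = 6.942.
Total gain g = 1 − 1/A = 1 − 1/6.942 = 0.8559.
Known gains sum to 0.142 + 0.539 + 0.045 = 0.726.
g_ice = 0.8559 − 0.726 = 0.13.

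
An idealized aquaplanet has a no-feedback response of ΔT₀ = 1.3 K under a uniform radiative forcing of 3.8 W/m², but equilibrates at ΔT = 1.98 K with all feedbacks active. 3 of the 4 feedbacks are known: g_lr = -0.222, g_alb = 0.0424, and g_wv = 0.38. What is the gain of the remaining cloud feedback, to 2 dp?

0.14

Amplification A = ΔT/ΔT₀ = 1.98/1.3 = 1.523.
Total gain g = 1 − 1/A = 1 − 1/1.523 = 0.3434.
Known gains sum to -0.222 + 0.0424 + 0.38 = 0.2004.
g_cld = 0.3434 − 0.2004 = 0.14.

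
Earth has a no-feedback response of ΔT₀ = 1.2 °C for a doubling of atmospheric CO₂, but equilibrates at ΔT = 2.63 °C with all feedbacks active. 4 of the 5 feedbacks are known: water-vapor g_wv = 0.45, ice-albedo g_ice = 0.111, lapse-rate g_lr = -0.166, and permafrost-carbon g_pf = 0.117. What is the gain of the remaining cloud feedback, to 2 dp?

Amplification A = ΔT/ΔT₀ = 2.63/1.2 = 2.192.
Total gain g = 1 − 1/A = 1 − 1/2.192 = 0.5438.
Known gains sum to 0.45 + 0.111 − 0.166 + 0.117 = 0.512.
g_cld = 0.5438 − 0.512 = 0.03.

0.03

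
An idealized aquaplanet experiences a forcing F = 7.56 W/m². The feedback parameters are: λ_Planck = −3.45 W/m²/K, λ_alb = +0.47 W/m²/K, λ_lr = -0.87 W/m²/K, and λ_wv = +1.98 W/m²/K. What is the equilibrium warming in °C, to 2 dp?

Net feedback parameter λ = (−3.45) + (+0.47) + (-0.87) + (+1.98) = -1.87 W/m²/K.
ΔT = −F/λ = −7.56/(-1.87) = 4.04 °C.

4.04 °C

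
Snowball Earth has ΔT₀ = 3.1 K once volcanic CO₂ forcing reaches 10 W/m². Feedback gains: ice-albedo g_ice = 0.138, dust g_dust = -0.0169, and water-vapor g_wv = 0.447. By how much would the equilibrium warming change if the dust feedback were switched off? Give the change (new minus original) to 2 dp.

Original: g = 0.5681, ΔT = 3.1/(1−0.5681) = 7.1776 K.
Without dust: g' = 0.585, ΔT' = 3.1/(1−0.585) = 7.4699 K.
Change = 7.4699 − 7.1776 = 0.29 K.

0.29 K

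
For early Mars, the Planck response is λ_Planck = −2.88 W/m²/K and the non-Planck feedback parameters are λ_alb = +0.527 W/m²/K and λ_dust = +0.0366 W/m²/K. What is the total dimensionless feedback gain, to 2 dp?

0.20

Convert to gains: g_alb = 0.527/2.88 = 0.183; g_dust = 0.0366/2.88 = 0.01271.
Total gain g = 0.19571.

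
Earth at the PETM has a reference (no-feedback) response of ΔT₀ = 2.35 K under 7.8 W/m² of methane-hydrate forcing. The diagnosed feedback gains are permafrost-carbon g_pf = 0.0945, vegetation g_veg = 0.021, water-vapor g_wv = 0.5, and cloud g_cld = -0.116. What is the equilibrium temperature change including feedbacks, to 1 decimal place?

4.7 K

Total gain g = 0.0945 + 0.021 + 0.5 − 0.116 = 0.4995.
Amplification A = 1/(1 − 0.4995) = 1.998.
ΔT = 2.35 × 1.998 = 4.7 K.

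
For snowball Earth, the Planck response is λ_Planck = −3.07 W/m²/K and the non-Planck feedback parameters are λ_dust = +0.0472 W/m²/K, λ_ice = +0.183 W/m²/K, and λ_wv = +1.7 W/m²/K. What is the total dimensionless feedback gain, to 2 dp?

0.63

Convert to gains: g_dust = 0.0472/3.07 = 0.01537; g_ice = 0.183/3.07 = 0.05961; g_wv = 1.7/3.07 = 0.5537.
Total gain g = 0.62868.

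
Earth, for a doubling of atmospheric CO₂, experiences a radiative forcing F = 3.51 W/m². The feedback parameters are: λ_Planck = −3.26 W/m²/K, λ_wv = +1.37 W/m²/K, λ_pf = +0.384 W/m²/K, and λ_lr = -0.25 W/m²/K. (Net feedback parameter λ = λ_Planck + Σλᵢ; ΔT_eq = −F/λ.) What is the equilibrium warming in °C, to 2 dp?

Net feedback parameter λ = (−3.26) + (+1.37) + (+0.384) + (-0.25) = -1.756 W/m²/K.
ΔT = −F/λ = −3.51/(-1.756) = 2.00 °C.

2.00 °C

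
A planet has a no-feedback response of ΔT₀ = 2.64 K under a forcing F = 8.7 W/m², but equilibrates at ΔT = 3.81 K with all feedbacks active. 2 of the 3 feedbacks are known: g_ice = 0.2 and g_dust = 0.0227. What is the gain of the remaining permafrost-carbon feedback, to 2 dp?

Amplification A = ΔT/ΔT₀ = 3.81/2.64 = 1.443.
Total gain g = 1 − 1/A = 1 − 1/1.443 = 0.307.
Known gains sum to 0.2 + 0.0227 = 0.2227.
g_pf = 0.307 − 0.2227 = 0.08.

0.08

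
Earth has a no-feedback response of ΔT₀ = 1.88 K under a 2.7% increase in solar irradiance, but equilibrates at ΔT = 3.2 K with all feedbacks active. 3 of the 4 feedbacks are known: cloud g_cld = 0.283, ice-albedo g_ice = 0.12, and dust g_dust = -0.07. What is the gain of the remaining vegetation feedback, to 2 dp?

0.08

Amplification A = ΔT/ΔT₀ = 3.2/1.88 = 1.702.
Total gain g = 1 − 1/A = 1 − 1/1.702 = 0.4125.
Known gains sum to 0.283 + 0.12 − 0.07 = 0.333.
g_veg = 0.4125 − 0.333 = 0.08.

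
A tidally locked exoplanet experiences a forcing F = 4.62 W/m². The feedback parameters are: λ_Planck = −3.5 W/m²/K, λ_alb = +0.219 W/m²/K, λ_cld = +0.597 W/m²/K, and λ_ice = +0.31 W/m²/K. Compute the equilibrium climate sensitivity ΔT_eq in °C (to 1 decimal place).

Net feedback parameter λ = (−3.5) + (+0.219) + (+0.597) + (+0.31) = -2.374 W/m²/K.
ΔT = −F/λ = −4.62/(-2.374) = 1.9 °C.

1.9 °C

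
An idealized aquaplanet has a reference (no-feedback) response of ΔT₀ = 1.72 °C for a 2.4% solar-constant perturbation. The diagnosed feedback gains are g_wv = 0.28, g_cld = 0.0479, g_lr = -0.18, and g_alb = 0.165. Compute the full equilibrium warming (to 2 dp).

2.50 °C

Total gain g = 0.28 + 0.0479 − 0.18 + 0.165 = 0.3129.
Amplification A = 1/(1 − 0.3129) = 1.455.
ΔT = 1.72 × 1.455 = 2.50 °C.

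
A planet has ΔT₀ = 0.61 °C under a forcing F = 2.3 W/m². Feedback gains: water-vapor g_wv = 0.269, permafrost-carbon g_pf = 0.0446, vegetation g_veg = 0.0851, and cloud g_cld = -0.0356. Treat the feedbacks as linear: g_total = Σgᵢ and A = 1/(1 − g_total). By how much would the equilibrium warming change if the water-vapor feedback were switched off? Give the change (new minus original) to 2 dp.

Original: g = 0.3631, ΔT = 0.61/(1−0.3631) = 0.9578 °C.
Without water-vapor: g' = 0.0941, ΔT' = 0.61/(1−0.0941) = 0.6734 °C.
Change = 0.6734 − 0.9578 = -0.28 °C.

-0.28 °C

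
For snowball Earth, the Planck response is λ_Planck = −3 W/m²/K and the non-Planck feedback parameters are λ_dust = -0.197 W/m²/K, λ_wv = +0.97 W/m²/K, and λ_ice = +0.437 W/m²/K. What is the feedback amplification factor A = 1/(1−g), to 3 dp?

1.676

Convert to gains: g_dust = -0.197/3 = -0.06567; g_wv = 0.97/3 = 0.3233; g_ice = 0.437/3 = 0.1457.
Total gain g = 0.40333.
A = 1/(1 − 0.40333) = 1.676.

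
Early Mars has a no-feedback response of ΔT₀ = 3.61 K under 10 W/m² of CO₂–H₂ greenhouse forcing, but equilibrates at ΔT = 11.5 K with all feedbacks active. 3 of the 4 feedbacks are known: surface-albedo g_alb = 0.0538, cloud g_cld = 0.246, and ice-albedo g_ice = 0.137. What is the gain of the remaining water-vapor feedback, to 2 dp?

0.25

Amplification A = ΔT/ΔT₀ = 11.5/3.61 = 3.186.
Total gain g = 1 − 1/A = 1 − 1/3.186 = 0.6861.
Known gains sum to 0.0538 + 0.246 + 0.137 = 0.4368.
g_wv = 0.6861 − 0.4368 = 0.25.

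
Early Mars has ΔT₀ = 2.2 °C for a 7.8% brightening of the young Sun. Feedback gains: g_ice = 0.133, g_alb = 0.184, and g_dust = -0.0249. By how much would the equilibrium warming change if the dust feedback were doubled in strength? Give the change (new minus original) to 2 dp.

Original: g = 0.2921, ΔT = 2.2/(1−0.2921) = 3.1078 °C.
With doubled dust: g' = 0.2672, ΔT' = 2.2/(1−0.2672) = 3.0022 °C.
Change = 3.0022 − 3.1078 = -0.11 °C.

-0.11 °C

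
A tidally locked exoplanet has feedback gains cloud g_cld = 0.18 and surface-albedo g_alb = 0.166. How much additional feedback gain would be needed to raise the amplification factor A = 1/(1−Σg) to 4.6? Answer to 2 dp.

0.44

Current total gain = 0.346.
Target gain for A = 4.6: g* = 1 − 1/4.6 = 0.7826.
Additional gain needed = 0.7826 − 0.346 = 0.44.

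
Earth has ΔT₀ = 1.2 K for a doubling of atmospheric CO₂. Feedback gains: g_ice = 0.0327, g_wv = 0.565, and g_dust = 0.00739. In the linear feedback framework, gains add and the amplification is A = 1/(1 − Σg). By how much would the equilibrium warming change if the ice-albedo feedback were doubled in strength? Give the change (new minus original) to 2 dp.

Original: g = 0.60509, ΔT = 1.2/(1−0.60509) = 3.0387 K.
With doubled ice-albedo: g' = 0.63779, ΔT' = 1.2/(1−0.63779) = 3.3130 K.
Change = 3.3130 − 3.0387 = 0.27 K.

0.27 K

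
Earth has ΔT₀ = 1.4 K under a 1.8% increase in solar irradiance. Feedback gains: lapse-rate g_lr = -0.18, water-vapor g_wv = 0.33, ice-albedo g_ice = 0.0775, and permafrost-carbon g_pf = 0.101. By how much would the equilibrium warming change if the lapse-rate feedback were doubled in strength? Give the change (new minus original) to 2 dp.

Original: g = 0.3285, ΔT = 1.4/(1−0.3285) = 2.0849 K.
With doubled lapse-rate: g' = 0.1485, ΔT' = 1.4/(1−0.1485) = 1.6442 K.
Change = 1.6442 − 2.0849 = -0.44 K.

-0.44 K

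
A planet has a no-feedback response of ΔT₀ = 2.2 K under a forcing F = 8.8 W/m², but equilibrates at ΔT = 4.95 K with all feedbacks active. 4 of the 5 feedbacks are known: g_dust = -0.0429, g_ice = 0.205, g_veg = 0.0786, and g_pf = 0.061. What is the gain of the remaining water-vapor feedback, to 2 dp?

0.25

Amplification A = ΔT/ΔT₀ = 4.95/2.2 = 2.25.
Total gain g = 1 − 1/A = 1 − 1/2.25 = 0.5556.
Known gains sum to -0.0429 + 0.205 + 0.0786 + 0.061 = 0.3017.
g_wv = 0.5556 − 0.3017 = 0.25.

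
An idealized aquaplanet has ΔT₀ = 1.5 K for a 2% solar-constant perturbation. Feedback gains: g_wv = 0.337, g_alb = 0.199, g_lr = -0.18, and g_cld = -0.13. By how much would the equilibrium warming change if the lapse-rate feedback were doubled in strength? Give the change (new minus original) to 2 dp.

-0.37 K

Original: g = 0.226, ΔT = 1.5/(1−0.226) = 1.9380 K.
With doubled lapse-rate: g' = 0.046, ΔT' = 1.5/(1−0.046) = 1.5723 K.
Change = 1.5723 − 1.9380 = -0.37 K.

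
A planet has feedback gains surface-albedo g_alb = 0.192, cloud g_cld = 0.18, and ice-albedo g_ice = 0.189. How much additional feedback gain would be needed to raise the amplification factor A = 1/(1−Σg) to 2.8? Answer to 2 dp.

0.08

Current total gain = 0.561.
Target gain for A = 2.8: g* = 1 − 1/2.8 = 0.6429.
Additional gain needed = 0.6429 − 0.561 = 0.08.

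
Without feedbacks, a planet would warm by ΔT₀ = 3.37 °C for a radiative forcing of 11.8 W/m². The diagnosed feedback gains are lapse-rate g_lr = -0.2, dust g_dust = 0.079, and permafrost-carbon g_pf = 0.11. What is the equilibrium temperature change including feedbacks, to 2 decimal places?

3.33 °C

Total gain g = -0.2 + 0.079 + 0.11 = -0.011.
Amplification A = 1/(1 + 0.011) = 0.9891.
ΔT = 3.37 × 0.9891 = 3.33 °C.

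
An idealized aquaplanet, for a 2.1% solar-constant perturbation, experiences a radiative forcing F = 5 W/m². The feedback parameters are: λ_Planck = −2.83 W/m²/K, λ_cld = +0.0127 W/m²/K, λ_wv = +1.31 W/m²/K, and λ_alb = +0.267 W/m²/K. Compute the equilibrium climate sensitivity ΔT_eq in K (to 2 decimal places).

Net feedback parameter λ = (−2.83) + (+0.0127) + (+1.31) + (+0.267) = -1.2403 W/m²/K.
ΔT = −F/λ = −5/(-1.2403) = 4.03 K.

4.03 K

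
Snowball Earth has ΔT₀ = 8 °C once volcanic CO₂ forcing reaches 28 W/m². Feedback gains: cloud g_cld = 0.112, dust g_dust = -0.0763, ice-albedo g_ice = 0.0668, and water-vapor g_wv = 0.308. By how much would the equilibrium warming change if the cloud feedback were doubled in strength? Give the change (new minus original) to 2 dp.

3.18 °C

Original: g = 0.4105, ΔT = 8/(1−0.4105) = 13.5708 °C.
With doubled cloud: g' = 0.5225, ΔT' = 8/(1−0.5225) = 16.7539 °C.
Change = 16.7539 − 13.5708 = 3.18 °C.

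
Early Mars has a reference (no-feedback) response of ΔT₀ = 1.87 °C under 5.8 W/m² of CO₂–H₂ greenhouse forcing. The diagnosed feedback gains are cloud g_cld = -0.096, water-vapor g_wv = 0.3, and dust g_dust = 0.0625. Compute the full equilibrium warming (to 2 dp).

Total gain g = -0.096 + 0.3 + 0.0625 = 0.2665.
Amplification A = 1/(1 − 0.2665) = 1.363.
ΔT = 1.87 × 1.363 = 2.55 °C.

2.55 °C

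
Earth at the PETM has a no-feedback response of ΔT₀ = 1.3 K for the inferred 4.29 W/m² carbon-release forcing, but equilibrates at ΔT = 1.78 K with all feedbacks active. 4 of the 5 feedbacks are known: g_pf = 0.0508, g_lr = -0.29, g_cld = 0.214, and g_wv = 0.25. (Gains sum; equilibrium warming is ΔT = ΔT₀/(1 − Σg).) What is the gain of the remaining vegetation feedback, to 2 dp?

Amplification A = ΔT/ΔT₀ = 1.78/1.3 = 1.369.
Total gain g = 1 − 1/A = 1 − 1/1.369 = 0.2695.
Known gains sum to 0.0508 − 0.29 + 0.214 + 0.25 = 0.2248.
g_veg = 0.2695 − 0.2248 = 0.04.

0.04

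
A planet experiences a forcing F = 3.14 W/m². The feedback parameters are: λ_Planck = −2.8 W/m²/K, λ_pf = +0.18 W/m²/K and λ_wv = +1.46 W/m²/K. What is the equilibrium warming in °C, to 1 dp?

Net feedback parameter λ = (−2.8) + (+0.18) + (+1.46) = -1.16 W/m²/K.
ΔT = −F/λ = −3.14/(-1.16) = 2.7 °C.

2.7 °C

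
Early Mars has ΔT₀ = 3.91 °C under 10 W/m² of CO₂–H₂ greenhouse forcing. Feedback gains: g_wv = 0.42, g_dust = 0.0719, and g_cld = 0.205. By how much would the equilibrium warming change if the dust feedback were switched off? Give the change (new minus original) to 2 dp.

-2.47 °C

Original: g = 0.6969, ΔT = 3.91/(1−0.6969) = 12.9000 °C.
Without dust: g' = 0.625, ΔT' = 3.91/(1−0.625) = 10.4267 °C.
Change = 10.4267 − 12.9000 = -2.47 °C.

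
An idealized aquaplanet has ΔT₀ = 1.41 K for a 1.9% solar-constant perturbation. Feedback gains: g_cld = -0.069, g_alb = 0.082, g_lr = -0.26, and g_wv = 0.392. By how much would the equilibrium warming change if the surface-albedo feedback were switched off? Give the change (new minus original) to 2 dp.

Original: g = 0.145, ΔT = 1.41/(1−0.145) = 1.6491 K.
Without surface-albedo: g' = 0.063, ΔT' = 1.41/(1−0.063) = 1.5048 K.
Change = 1.5048 − 1.6491 = -0.14 K.

-0.14 K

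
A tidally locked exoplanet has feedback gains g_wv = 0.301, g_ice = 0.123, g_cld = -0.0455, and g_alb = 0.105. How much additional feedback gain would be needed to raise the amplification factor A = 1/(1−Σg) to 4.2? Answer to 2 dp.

0.28

Current total gain = 0.4835.
Target gain for A = 4.2: g* = 1 − 1/4.2 = 0.7619.
Additional gain needed = 0.7619 − 0.4835 = 0.28.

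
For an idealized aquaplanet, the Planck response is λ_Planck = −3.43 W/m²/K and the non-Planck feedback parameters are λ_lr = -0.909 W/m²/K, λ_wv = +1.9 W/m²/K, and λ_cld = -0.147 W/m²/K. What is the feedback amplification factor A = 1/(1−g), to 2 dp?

1.33

Convert to gains: g_lr = -0.909/3.43 = -0.265; g_wv = 1.9/3.43 = 0.5539; g_cld = -0.147/3.43 = -0.04286.
Total gain g = 0.24604.
A = 1/(1 − 0.24604) = 1.33.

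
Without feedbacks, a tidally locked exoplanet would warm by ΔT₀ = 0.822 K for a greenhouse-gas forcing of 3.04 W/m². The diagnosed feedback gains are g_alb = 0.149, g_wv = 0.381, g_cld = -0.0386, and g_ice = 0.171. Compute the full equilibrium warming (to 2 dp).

Total gain g = 0.149 + 0.381 − 0.0386 + 0.171 = 0.6624.
Amplification A = 1/(1 − 0.6624) = 2.962.
ΔT = 0.822 × 2.962 = 2.43 K.

2.43 K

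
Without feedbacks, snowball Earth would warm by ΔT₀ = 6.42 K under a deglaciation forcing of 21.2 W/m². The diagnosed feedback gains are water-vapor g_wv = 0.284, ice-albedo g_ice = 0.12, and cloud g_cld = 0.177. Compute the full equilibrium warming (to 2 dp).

Total gain g = 0.284 + 0.12 + 0.177 = 0.581.
Amplification A = 1/(1 − 0.581) = 2.387.
ΔT = 6.42 × 2.387 = 15.32 K.

15.32 K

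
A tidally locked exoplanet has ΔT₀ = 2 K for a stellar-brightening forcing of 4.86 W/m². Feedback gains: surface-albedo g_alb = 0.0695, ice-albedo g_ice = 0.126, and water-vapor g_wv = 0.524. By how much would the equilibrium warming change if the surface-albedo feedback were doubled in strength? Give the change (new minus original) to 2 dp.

2.35 K

Original: g = 0.7195, ΔT = 2/(1−0.7195) = 7.1301 K.
With doubled surface-albedo: g' = 0.789, ΔT' = 2/(1−0.789) = 9.4787 K.
Change = 9.4787 − 7.1301 = 2.35 K.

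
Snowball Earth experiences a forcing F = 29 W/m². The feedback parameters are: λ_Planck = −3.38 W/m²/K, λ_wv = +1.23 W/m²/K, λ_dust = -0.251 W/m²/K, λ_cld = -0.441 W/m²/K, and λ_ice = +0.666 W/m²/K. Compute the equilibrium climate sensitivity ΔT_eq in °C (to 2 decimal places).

13.33 °C

Net feedback parameter λ = (−3.38) + (+1.23) + (-0.251) + (-0.441) + (+0.666) = -2.176 W/m²/K.
ΔT = −F/λ = −29/(-2.176) = 13.33 °C.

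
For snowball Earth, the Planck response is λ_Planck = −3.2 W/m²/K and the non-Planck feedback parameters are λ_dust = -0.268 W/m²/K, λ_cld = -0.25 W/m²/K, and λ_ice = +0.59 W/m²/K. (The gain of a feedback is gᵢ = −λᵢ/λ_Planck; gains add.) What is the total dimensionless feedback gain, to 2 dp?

Convert to gains: g_dust = -0.268/3.2 = -0.08375; g_cld = -0.25/3.2 = -0.07812; g_ice = 0.59/3.2 = 0.1844.
Total gain g = 0.02253.

0.02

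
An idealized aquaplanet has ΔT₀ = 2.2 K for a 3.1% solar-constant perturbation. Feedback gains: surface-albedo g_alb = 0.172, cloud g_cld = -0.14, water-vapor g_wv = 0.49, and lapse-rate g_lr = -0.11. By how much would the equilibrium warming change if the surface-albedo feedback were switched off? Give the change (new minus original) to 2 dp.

Original: g = 0.412, ΔT = 2.2/(1−0.412) = 3.7415 K.
Without surface-albedo: g' = 0.24, ΔT' = 2.2/(1−0.24) = 2.8947 K.
Change = 2.8947 − 3.7415 = -0.85 K.

-0.85 K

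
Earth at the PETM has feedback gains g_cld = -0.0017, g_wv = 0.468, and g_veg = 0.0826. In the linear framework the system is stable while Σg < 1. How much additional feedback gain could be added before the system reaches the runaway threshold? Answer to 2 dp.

Current total gain = -0.0017 + 0.468 + 0.0826 = 0.5489.
Margin to runaway = 1 − 0.5489 = 0.45.

0.45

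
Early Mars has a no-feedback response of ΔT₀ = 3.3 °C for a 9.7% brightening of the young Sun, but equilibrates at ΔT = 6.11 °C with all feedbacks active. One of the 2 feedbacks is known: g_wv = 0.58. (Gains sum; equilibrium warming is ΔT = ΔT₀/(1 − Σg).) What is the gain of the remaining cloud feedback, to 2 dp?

Amplification A = ΔT/ΔT₀ = 6.11/3.3 = 1.852.
Total gain g = 1 − 1/A = 1 − 1/1.852 = 0.46.
The known gain is 0.58.
g_cld = 0.46 − 0.58 = -0.12.

-0.12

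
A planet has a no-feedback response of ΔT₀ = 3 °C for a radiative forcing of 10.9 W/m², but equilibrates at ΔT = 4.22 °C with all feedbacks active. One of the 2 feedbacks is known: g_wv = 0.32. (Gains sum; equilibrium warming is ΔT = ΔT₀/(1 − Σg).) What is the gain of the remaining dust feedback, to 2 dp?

Amplification A = ΔT/ΔT₀ = 4.22/3 = 1.407.
Total gain g = 1 − 1/A = 1 − 1/1.407 = 0.2893.
The known gain is 0.32.
g_dust = 0.2893 − 0.32 = -0.03.

-0.03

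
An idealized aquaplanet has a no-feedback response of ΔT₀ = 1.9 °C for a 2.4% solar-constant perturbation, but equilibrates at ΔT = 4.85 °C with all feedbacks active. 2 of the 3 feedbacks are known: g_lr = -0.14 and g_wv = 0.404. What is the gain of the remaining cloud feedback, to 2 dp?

0.34

Amplification A = ΔT/ΔT₀ = 4.85/1.9 = 2.553.
Total gain g = 1 − 1/A = 1 − 1/2.553 = 0.6083.
Known gains sum to -0.14 + 0.404 = 0.264.
g_cld = 0.6083 − 0.264 = 0.34.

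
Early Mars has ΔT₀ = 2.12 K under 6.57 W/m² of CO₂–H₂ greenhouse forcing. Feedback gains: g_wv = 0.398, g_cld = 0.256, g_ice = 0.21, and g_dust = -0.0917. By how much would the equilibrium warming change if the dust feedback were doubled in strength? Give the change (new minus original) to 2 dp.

-2.67 K

Original: g = 0.7723, ΔT = 2.12/(1−0.7723) = 9.3105 K.
With doubled dust: g' = 0.6806, ΔT' = 2.12/(1−0.6806) = 6.6374 K.
Change = 6.6374 − 9.3105 = -2.67 K.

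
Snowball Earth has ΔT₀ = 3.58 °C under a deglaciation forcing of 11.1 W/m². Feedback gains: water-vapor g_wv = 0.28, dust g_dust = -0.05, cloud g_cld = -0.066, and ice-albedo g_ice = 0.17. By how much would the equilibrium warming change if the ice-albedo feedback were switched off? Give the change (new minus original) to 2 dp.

Original: g = 0.334, ΔT = 3.58/(1−0.334) = 5.3754 °C.
Without ice-albedo: g' = 0.164, ΔT' = 3.58/(1−0.164) = 4.2823 °C.
Change = 4.2823 − 5.3754 = -1.09 °C.

-1.09 °C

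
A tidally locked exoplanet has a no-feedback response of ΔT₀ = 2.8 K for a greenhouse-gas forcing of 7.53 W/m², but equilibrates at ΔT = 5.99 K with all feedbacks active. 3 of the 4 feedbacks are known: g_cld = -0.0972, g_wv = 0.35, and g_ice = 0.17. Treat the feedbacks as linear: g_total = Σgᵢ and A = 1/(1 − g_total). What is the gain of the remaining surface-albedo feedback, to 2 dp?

Amplification A = ΔT/ΔT₀ = 5.99/2.8 = 2.139.
Total gain g = 1 − 1/A = 1 − 1/2.139 = 0.5325.
Known gains sum to -0.0972 + 0.35 + 0.17 = 0.4228.
g_alb = 0.5325 − 0.4228 = 0.11.

0.11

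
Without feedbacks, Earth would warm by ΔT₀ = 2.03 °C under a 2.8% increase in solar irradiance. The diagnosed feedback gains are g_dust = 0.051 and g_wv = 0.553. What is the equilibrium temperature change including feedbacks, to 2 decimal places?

Total gain g = 0.051 + 0.553 = 0.604.
Amplification A = 1/(1 − 0.604) = 2.525.
ΔT = 2.03 × 2.525 = 5.13 °C.

5.13 °C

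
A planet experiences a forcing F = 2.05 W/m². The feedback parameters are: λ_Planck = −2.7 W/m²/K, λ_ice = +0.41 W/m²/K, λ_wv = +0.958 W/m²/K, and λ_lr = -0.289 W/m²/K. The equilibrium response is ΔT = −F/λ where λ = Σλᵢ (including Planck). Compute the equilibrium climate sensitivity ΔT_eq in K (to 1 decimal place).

1.3 K

Net feedback parameter λ = (−2.7) + (+0.41) + (+0.958) + (-0.289) = -1.621 W/m²/K.
ΔT = −F/λ = −2.05/(-1.621) = 1.3 K.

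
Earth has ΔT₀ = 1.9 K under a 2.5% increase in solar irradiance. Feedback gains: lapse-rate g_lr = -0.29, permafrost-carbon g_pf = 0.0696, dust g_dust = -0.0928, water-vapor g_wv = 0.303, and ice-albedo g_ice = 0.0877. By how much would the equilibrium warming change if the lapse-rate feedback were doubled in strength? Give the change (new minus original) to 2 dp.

-0.49 K

Original: g = 0.0775, ΔT = 1.9/(1−0.0775) = 2.0596 K.
With doubled lapse-rate: g' = -0.2125, ΔT' = 1.9/(1+0.2125) = 1.5670 K.
Change = 1.5670 − 2.0596 = -0.49 K.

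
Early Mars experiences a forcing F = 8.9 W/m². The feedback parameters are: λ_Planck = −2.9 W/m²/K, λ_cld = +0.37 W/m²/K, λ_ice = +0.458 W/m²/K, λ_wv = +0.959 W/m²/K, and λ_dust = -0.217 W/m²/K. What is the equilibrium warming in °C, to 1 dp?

Net feedback parameter λ = (−2.9) + (+0.37) + (+0.458) + (+0.959) + (-0.217) = -1.33 W/m²/K.
ΔT = −F/λ = −8.9/(-1.33) = 6.7 °C.

6.7 °C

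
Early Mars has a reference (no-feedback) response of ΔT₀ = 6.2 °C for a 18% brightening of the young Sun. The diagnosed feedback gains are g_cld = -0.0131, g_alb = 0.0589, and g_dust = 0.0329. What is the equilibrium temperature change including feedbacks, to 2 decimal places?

Total gain g = -0.0131 + 0.0589 + 0.0329 = 0.0787.
Amplification A = 1/(1 − 0.0787) = 1.085.
ΔT = 6.2 × 1.085 = 6.73 °C.

6.73 °C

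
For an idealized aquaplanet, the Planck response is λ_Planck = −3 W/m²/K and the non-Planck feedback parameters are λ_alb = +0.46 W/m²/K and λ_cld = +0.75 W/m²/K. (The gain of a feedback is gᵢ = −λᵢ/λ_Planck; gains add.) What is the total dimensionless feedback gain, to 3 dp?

0.403

Convert to gains: g_alb = 0.46/3 = 0.1533; g_cld = 0.75/3 = 0.25.
Total gain g = 0.4033.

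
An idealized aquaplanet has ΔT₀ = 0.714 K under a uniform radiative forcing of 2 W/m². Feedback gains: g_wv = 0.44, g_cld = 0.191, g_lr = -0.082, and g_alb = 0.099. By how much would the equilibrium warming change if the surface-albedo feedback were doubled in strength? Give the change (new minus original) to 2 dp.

0.79 K

Original: g = 0.648, ΔT = 0.714/(1−0.648) = 2.0284 K.
With doubled surface-albedo: g' = 0.747, ΔT' = 0.714/(1−0.747) = 2.8221 K.
Change = 2.8221 − 2.0284 = 0.79 K.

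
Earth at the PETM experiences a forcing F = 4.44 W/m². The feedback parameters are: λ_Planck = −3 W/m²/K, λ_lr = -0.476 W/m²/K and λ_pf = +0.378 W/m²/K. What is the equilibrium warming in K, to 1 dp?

1.4 K

Net feedback parameter λ = (−3) + (-0.476) + (+0.378) = -3.098 W/m²/K.
ΔT = −F/λ = −4.44/(-3.098) = 1.4 K.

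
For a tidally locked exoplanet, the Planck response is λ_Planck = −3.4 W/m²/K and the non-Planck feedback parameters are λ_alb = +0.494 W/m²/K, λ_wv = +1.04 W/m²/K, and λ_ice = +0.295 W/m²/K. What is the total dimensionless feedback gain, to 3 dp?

0.538

Convert to gains: g_alb = 0.494/3.4 = 0.1453; g_wv = 1.04/3.4 = 0.3059; g_ice = 0.295/3.4 = 0.08676.
Total gain g = 0.53796.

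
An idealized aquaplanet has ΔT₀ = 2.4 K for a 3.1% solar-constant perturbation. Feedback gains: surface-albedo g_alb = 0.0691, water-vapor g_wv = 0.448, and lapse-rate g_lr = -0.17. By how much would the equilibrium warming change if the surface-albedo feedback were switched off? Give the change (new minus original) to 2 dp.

Original: g = 0.3471, ΔT = 2.4/(1−0.3471) = 3.6759 K.
Without surface-albedo: g' = 0.278, ΔT' = 2.4/(1−0.278) = 3.3241 K.
Change = 3.3241 − 3.6759 = -0.35 K.

-0.35 K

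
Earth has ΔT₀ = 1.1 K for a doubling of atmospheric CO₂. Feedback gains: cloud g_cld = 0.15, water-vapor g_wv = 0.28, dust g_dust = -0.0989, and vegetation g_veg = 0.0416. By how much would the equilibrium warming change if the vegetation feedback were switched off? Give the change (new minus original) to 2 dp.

-0.11 K

Original: g = 0.3727, ΔT = 1.1/(1−0.3727) = 1.7535 K.
Without vegetation: g' = 0.3311, ΔT' = 1.1/(1−0.3311) = 1.6445 K.
Change = 1.6445 − 1.7535 = -0.11 K.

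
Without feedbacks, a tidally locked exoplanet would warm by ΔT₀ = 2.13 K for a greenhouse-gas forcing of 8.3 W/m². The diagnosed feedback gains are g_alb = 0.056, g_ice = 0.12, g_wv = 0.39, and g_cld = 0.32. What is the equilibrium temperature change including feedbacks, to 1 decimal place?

Total gain g = 0.056 + 0.12 + 0.39 + 0.32 = 0.886.
Amplification A = 1/(1 − 0.886) = 8.772.
ΔT = 2.13 × 8.772 = 18.7 K.

18.7 K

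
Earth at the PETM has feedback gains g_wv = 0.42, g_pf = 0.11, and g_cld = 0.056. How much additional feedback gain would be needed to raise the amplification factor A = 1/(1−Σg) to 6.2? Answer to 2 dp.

Current total gain = 0.586.
Target gain for A = 6.2: g* = 1 − 1/6.2 = 0.8387.
Additional gain needed = 0.8387 − 0.586 = 0.25.

0.25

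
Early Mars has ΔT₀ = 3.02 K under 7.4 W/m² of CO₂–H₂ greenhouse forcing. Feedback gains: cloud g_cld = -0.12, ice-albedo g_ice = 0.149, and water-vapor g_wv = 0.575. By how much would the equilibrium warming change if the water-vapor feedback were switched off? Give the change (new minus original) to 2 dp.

-4.52 K

Original: g = 0.604, ΔT = 3.02/(1−0.604) = 7.6263 K.
Without water-vapor: g' = 0.029, ΔT' = 3.02/(1−0.029) = 3.1102 K.
Change = 3.1102 − 7.6263 = -4.52 K.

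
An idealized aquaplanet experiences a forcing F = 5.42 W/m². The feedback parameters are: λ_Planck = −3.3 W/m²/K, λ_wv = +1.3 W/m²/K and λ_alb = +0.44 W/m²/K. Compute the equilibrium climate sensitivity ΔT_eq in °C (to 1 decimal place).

3.5 °C

Net feedback parameter λ = (−3.3) + (+1.3) + (+0.44) = -1.56 W/m²/K.
ΔT = −F/λ = −5.42/(-1.56) = 3.5 °C.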